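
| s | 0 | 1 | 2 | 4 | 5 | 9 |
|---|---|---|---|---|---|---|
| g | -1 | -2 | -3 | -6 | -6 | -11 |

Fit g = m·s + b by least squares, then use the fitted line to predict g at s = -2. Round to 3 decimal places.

ĝ = 1.283

Entries of XᵀX: Σs·s = 127, Σs = 21, Σ1 = 6.
For Xᵀg: Σs·g = -161, Σg = -29.
Determinant 127·6 − 21² = 321.
m = ((-161)·6 − 21·(-29))/321 = -119/107; b = (127·(-29) − 21·(-161))/321 = -302/321.
At s = -2: ĝ = (-119/107)·(-2) + (-302/321)·(1) = 412/321.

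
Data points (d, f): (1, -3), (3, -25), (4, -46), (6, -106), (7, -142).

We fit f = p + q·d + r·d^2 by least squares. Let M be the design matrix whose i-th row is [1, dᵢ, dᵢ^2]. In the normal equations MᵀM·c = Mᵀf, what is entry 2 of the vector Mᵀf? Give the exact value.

-1892

Entry 2 ↔ basis d, so (Mᵀf)_{2} = Σᵢ (d)·fᵢ = (1)·(-3) + (3)·(-25) + (4)·(-46) + (6)·(-106) + (7)·(-142) = -1892.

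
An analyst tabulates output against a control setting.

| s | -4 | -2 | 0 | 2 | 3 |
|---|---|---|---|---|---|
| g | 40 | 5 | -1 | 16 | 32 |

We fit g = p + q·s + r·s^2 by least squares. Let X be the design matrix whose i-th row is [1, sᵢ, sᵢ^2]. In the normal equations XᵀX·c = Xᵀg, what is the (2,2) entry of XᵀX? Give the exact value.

Row 2 ↔ basis s, column 2 ↔ basis s, so (XᵀX)_{2,2} = Σᵢ (s)·(s) = (-4)·(-4) + (-2)·(-2) + (0)·(0) + (2)·(2) + (3)·(3) = 33.

33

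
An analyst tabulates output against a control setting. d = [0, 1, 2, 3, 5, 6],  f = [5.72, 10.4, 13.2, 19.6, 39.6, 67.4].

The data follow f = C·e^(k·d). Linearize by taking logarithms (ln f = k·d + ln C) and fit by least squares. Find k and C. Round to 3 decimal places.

k = 0.388, C = 6.184

Let Y = ln f. Fitting Y = k·d + ln C by least squares:
Sums: Σd = 17.0000, Σ(d)² = 75.0000, Σln f = 17.5310, Σd·ln f = 60.0868.
Normal system: [[75.0000, 17.0000]; [17.0000, 6]]·[k, ln C]ᵀ = [60.0868, 17.5310]ᵀ.
Solving (det = 161.0000): k = 0.38816, ln C = 1.82204, so C = exp(1.82204) = 6.18446.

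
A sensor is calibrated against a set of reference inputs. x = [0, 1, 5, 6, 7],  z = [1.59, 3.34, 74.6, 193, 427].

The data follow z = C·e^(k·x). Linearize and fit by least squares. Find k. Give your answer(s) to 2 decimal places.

Linearized form: ln z = k·x + ln C. From the 5 transformed points,
Σx = 19.0000, Σ(x)² = 111.0000, Σln z = 17.3013, Σx·ln z = 96.7403.
Equations: 111.0000·k + 19.0000·ln C = 96.7403;  19.0000·k + 5·ln C = 17.3013.
Δ = 111.0000·5 − (19.0000)² = 194.0000; k = (96.7403·5 − 19.0000·17.3013)/194.0000 = 0.79885, ln C = (111.0000·17.3013 − 19.0000·96.7403)/194.0000 = 0.42464.

k = 0.80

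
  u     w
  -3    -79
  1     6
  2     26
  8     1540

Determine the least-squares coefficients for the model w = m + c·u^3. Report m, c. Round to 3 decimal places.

m = 2.350, c = 3.003

Setting ∂/∂m … = 0 gives: 4·m + 494·c = 1493;  494·m + 262938·c = 790827.
det = 4·262938 − 494² = 807716.
m = (1493·262938 − 494·790827)/807716 = 5214/2219; c = (4·790827 − 494·1493)/807716 = 173269/57694.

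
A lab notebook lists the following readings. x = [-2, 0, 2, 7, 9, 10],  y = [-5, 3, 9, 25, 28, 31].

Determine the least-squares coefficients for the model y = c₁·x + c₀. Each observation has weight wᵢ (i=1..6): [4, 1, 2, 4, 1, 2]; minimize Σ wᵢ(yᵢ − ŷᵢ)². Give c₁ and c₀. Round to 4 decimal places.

c₁ = 3.0794, c₀ = 1.9850

From the data, Σwᵢ·x·x = 501, Σwᵢ·x = 53, Σwᵢ·1 = 14.
Right-hand side: Σwᵢ·x·y = 1648, Σwᵢ·y = 191.
AᵀWA·[c₁, c₀]ᵀ = AᵀWy becomes [[501, 53]; [53, 14]]·[c₁, c₀]ᵀ = [1648, 191]ᵀ.
det = 501·14 − 53² = 4205.
c₁ = (1648·14 − 53·191)/4205 = 12949/4205; c₀ = (501·191 − 53·1648)/4205 = 8347/4205.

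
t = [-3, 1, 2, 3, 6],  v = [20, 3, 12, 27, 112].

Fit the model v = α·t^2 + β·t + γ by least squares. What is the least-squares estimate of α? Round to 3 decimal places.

α = 2.948

The normal system XᵀX·[α, β, γ]ᵀ = Xᵀv is [[1475, 225, 59]; [225, 59, 9]; [59, 9, 5]]·[α, β, γ]ᵀ = [4506, 720, 174]ᵀ.
Solving the 3×3 system (Gaussian elimination) gives α = 23605/8008, β = 963/728, γ = -26/11.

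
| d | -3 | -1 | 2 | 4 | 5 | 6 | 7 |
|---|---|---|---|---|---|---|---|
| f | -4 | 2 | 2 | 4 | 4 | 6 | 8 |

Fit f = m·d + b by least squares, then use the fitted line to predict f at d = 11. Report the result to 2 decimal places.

f̂ = 10.92

Entries of XᵀX: Σd·d = 140, Σd = 20, Σ1 = 7.
Right-hand side: Σd·f = 142, Σf = 22.
So XᵀX·[m, b]ᵀ = Xᵀf: [[140, 20]; [20, 7]]·[m, b]ᵀ = [142, 22]ᵀ.
det = 140·7 − 20² = 580.
m = (142·7 − 20·22)/580 = 277/290; b = (140·22 − 20·142)/580 = 12/29.
At d = 11: f̂ = (277/290)·(11) + (12/29)·(1) = 3167/290.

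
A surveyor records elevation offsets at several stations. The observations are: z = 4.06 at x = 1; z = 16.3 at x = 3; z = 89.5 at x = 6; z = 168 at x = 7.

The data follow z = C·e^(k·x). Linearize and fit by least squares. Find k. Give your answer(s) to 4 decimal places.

With ln zᵢ as the transformed response and xᵢ as the regressor:
XᵀX = [[95.0000, 17.0000]; [17.0000, 4]], rhs = [72.6079, 13.8106]ᵀ  (here Σx = 17.0000, Σ(x)² = 95.0000, Σln z = 13.8106, Σx·ln z = 72.6079).
Slope k = (n·Σx·ln z − Σx·Σln z)/(n·Σ(x)² − (Σx)²) = (4·72.6079 − 17.0000·13.8106)/91.0000 = 0.61156; ln C = (Σln z − k·Σx)/n = 0.85350.

k = 0.6116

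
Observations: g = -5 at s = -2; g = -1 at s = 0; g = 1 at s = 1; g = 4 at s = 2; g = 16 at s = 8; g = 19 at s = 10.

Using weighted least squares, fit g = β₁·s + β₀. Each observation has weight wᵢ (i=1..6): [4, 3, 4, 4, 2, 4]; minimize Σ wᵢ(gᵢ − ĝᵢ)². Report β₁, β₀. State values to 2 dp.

β₁ = 2.02, β₀ = -0.76

Setting ∂/∂β₁ … = 0 gives: 564·β₁ + 60·β₀ = 1092;  60·β₁ + 21·β₀ = 105.
Determinant 564·21 − 60² = 8244.
β₁ = (1092·21 − 60·105)/8244 = 462/229; β₀ = (564·105 − 60·1092)/8244 = -175/229.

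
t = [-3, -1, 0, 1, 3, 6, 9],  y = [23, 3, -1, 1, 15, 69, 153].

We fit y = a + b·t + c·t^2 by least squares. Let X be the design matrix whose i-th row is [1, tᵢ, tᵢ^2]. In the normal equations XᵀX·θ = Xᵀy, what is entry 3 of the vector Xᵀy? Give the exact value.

Entry 3 ↔ basis t^2, so (Xᵀy)_{3} = Σᵢ (t^2)·yᵢ = (9)·(23) + (1)·(3) + (0)·(-1) + (1)·(1) + (9)·(15) + (36)·(69) + (81)·(153) = 15223.

15223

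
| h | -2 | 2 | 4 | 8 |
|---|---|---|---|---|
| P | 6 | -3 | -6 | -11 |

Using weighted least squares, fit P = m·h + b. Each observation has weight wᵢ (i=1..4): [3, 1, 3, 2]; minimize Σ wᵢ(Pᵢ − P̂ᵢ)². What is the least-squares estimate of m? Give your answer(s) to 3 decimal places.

With design matrix X, XᵀWX = [[192, 24]; [24, 9]] and XᵀWP = [-290, -25]ᵀ.
det = 192·9 − 24² = 1152.
m = ((-290)·9 − 24·(-25))/1152 = -335/192; b = (192·(-25) − 24·(-290))/1152 = 15/8.

m = -1.745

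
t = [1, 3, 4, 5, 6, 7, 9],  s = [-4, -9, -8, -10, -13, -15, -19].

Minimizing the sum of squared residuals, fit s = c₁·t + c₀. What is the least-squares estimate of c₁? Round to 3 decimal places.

c₁ = -1.833

Normal-equation sums: Σt·t = 217, Σt = 35, Σ1 = 7.
Moment sums: Σt·s = -467, Σs = -78.
MᵀM·[c₁, c₀]ᵀ = Mᵀs becomes [[217, 35]; [35, 7]]·[c₁, c₀]ᵀ = [-467, -78]ᵀ.
Determinant 217·7 − 35² = 294.
c₁ = ((-467)·7 − 35·(-78))/294 = -11/6; c₀ = (217·(-78) − 35·(-467))/294 = -83/42.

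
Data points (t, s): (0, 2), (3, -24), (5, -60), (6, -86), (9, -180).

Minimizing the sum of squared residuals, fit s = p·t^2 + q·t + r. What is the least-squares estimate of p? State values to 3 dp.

From the data, Σt^2·t^2 = 8563, Σt^2·t = 1097, Σt^2 = 151, Σt·t = 151, Σt = 23, Σ1 = 5.
Right-hand side: Σt^2·s = -19392, Σt·s = -2508, Σs = -348.
So AᵀA·[p, q, r]ᵀ = Aᵀs: [[8563, 1097, 151]; [1097, 151, 23]; [151, 23, 5]]·[p, q, r]ᵀ = [-19392, -2508, -348]ᵀ.
Row-reducing yields p = -15178/7917, q = -23776/7917, r = 5574/2639.

p = -1.917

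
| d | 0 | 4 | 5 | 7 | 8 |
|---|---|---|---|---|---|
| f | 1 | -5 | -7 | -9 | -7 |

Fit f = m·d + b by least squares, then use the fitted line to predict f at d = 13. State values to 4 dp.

f̂ = -14.7835

Setting ∂/∂m … = 0 gives: 154·m + 24·b = -174;  24·m + 5·b = -27.
Δ = 154·5 − 24² = 194.
m = ((-174)·5 − 24·(-27))/194 = -111/97; b = (154·(-27) − 24·(-174))/194 = 9/97.
At d = 13: f̂ = (-111/97)·(13) + (9/97)·(1) = -1434/97.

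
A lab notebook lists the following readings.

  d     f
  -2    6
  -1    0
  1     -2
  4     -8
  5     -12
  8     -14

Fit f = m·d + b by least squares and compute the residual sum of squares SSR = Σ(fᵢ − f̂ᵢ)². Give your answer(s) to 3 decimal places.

SSR = 15.782

Normal-equation sums: Σd·d = 111, Σd = 15, Σ1 = 6.
For Aᵀf: Σd·f = -218, Σf = -30.
Determinant 111·6 − 15² = 441.
m = ((-218)·6 − 15·(-30))/441 = -286/147; b = (111·(-30) − 15·(-218))/441 = -20/147.
Residuals: 110/49, -38/21, 4/49, -4/49, -314/147, 250/147; SSR = 2320/147.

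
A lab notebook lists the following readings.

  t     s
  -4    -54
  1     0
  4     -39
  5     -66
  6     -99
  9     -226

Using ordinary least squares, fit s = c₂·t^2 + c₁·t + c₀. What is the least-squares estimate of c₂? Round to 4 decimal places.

c₂ = -2.9965

AᵀA·[c₂, c₁, c₀]ᵀ = Aᵀs reads: 8995·c₂ + 1071·c₁ + 175·c₀ = -25008;  1071·c₂ + 175·c₁ + 21·c₀ = -2898;  175·c₂ + 21·c₁ + 6·c₀ = -484.
Solving the 3×3 system (Gaussian elimination) gives c₂ = -237187/79156, c₁ = 132477/79156, c₀ = 4931/5654.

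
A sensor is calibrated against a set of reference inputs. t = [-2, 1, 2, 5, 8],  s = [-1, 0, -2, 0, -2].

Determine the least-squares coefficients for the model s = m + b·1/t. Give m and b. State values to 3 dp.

m = -1.127, b = 0.477

Normal-equation sums: Σ1 = 5, Σ1/t = 53/40, Σ1/t·1/t = 2489/1600.
For Aᵀs: Σs = -5, Σ1/t·s = -3/4.
Normal equations: [[5, 53/40]; [53/40, 2489/1600]]·[m, b]ᵀ = [-5, -3/4]ᵀ.
Eliminating b: (2489/1600)·(row 1) − (53/40)·(row 2) gives (2409/400)·m = (2489/1600)·(-5) − (53/40)·(-3/4) = -2171/320, so m = -10855/9636.
Then b = ((-3/4) − (53/40)·(-10855/9636))/(2489/1600) = 1150/2409.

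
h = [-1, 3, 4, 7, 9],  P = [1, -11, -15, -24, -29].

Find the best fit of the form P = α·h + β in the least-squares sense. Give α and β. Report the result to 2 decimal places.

α = -3.04, β = -2.24

Entries of XᵀX: Σh·h = 156, Σh = 22, Σ1 = 5.
And Σh·P = -523, ΣP = -78.
Normal equations: [[156, 22]; [22, 5]]·[α, β]ᵀ = [-523, -78]ᵀ.
det = 156·5 − 22² = 296.
α = ((-523)·5 − 22·(-78))/296 = -899/296; β = (156·(-78) − 22·(-523))/296 = -331/148.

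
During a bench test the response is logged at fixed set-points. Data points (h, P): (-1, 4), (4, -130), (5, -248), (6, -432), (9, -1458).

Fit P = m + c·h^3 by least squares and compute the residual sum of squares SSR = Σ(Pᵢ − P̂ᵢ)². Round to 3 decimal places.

The normal system XᵀX·[m, c]ᵀ = XᵀP is [[5, 1133]; [1133, 597819]]·[m, c]ᵀ = [-2264, -1195518]ᵀ.
Δ = 5·597819 − 1133² = 1705406.
m = ((-2264)·597819 − 1133·(-1195518))/1705406 = 31167/50159; c = (5·(-1195518) − 1133·(-2264))/1705406 = -100367/50159.
Residuals: 69102/50159, -128349/50159, 75276/50159, -20583/50159, 4554/50159; SSR = 545454/50159.

SSR = 10.874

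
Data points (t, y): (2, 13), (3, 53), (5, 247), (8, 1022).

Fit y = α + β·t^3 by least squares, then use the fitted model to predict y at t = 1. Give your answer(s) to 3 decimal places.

The normal equations are: 4·α + 672·β = 1335;  672·α + 278562·β = 555674.
det = 4·278562 − 672² = 662664.
α = (1335·278562 − 672·555674)/662664 = -255443/110444; β = (4·555674 − 672·1335)/662664 = 165697/82833.
At t = 1: ŷ = (-255443/110444)·(1) + (165697/82833)·(1) = -103541/331332.

ŷ = -0.312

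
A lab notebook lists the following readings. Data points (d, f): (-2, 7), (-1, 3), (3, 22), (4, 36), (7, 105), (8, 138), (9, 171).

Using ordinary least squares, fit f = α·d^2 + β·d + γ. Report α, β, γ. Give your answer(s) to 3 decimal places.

Compute the Gram sums: Σd^2·d^2 = 13412, Σd^2·d = 1666, Σd^2 = 224, Σd·d = 224, Σd = 28, Σ1 = 7.
For Xᵀf: Σd^2·f = 28633, Σd·f = 3571, Σf = 482.
XᵀX·[α, β, γ]ᵀ = Xᵀf becomes [[13412, 1666, 224]; [1666, 224, 28]; [224, 28, 7]]·[α, β, γ]ᵀ = [28633, 3571, 482]ᵀ.
Row-reducing yields α = 15307/7602, β = 6283/7602, γ = 1416/1267.

α = 2.014, β = 0.826, γ = 1.118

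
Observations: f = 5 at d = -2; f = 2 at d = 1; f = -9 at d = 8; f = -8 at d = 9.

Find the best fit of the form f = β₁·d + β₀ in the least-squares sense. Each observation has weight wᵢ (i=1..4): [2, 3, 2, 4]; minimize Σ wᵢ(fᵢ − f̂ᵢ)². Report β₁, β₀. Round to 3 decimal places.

From the data, Σwᵢ·d·d = 463, Σwᵢ·d = 51, Σwᵢ·1 = 11.
Right-hand side: Σwᵢ·d·f = -446, Σwᵢ·f = -34.
Eliminating β₀: 11·(row 1) − 51·(row 2) gives 2492·β₁ = 11·(-446) − 51·(-34) = -3172, so β₁ = -793/623.
Then β₀ = ((-34) − 51·(-793/623))/11 = 1751/623.

β₁ = -1.273, β₀ = 2.811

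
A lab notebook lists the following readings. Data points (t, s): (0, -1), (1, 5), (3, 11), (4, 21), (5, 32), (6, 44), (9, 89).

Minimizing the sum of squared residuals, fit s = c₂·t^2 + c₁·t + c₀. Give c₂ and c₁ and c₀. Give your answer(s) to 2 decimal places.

The normal system AᵀA·[c₂, c₁, c₀]ᵀ = Aᵀs is [[8820, 1162, 168]; [1162, 168, 28]; [168, 28, 7]]·[c₂, c₁, c₀]ᵀ = [10033, 1347, 201]ᵀ.
Solving the 3×3 system (Gaussian elimination) gives c₂ = 1831/2002, c₁ = 3391/2002, c₀ = -1/91.

c₂ = 0.91, c₁ = 1.69, c₀ = -0.01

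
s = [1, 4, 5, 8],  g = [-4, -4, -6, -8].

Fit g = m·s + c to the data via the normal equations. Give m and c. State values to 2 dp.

m = -0.60, c = -2.80

Normal-equation sums: Σs·s = 106, Σs = 18, Σ1 = 4.
Moment sums: Σs·g = -114, Σg = -22.
Normal equations: [[106, 18]; [18, 4]]·[m, c]ᵀ = [-114, -22]ᵀ.
Eliminating c: 4·(row 1) − 18·(row 2) gives 100·m = 4·(-114) − 18·(-22) = -60, so m = -3/5.
Then c = ((-22) − 18·(-3/5))/4 = -14/5.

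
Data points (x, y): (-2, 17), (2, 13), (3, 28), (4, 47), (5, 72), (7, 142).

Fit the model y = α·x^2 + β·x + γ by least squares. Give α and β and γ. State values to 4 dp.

α = 2.9563, β = -0.9191, γ = 3.3565

MᵀM·[α, β, γ]ᵀ = Mᵀy reads: 3395·α + 559·β + 107·γ = 9882;  559·α + 107·β + 19·γ = 1618;  107·α + 19·β + 6·γ = 319.
(Σx^2·x^2 = 3395, Σx^2·x = 559, Σx^2 = 107, Σx·x = 107, Σx = 19, Σ1 = 6, Σx^2·y = 9882, Σx·y = 1618, Σy = 319.)
Row-reducing yields α = 93833/31740, β = -29173/31740, γ = 386/115.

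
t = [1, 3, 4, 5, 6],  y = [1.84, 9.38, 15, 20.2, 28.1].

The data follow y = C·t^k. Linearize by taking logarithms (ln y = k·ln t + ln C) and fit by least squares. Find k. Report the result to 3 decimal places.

With ln yᵢ as the transformed response and ln tᵢ as the regressor:
AᵀA = [[8.9295, 5.8861]; [5.8861, 5]], rhs = [17.0278, 11.8978]ᵀ  (here Σln t = 5.8861, Σ(ln t)² = 8.9295, Σln y = 11.8978, Σln t·ln y = 17.0278).
Solving (det = 10.0010): k = 1.51057, ln C = 0.60130.

k = 1.511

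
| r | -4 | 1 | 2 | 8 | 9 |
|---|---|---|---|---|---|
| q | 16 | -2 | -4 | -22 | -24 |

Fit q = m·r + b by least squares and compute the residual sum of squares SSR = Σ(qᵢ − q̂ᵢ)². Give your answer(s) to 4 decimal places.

XᵀX·[m, b]ᵀ = Xᵀq reads: 166·m + 16·b = -466;  16·m + 5·b = -36.
(Σr·r = 166, Σr = 16, Σ1 = 5, Σr·q = -466, Σq = -36.)
Determinant 166·5 − 16² = 574.
m = ((-466)·5 − 16·(-36))/574 = -877/287; b = (166·(-36) − 16·(-466))/574 = 740/287.
Residuals: 344/287, -437/287, -134/287, -38/287, 265/287; SSR = 1390/287.

SSR = 4.8432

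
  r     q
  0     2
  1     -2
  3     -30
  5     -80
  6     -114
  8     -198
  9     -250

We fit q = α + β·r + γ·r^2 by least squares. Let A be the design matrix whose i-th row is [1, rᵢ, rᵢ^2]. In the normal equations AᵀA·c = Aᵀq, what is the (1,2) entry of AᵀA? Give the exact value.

32

Row 1 ↔ basis 1, column 2 ↔ basis r, so (AᵀA)_{1,2} = Σᵢ r = (1)·(0) + (1)·(1) + (1)·(3) + (1)·(5) + (1)·(6) + (1)·(8) + (1)·(9) = 32.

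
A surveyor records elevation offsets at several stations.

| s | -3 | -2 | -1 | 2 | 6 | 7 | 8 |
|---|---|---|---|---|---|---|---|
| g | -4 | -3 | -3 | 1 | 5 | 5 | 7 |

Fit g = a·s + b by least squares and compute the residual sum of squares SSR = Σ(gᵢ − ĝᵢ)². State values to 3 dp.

SSR = 1.418

Sums needed: Σs·s = 167, Σs = 17, Σ1 = 7.
And Σs·g = 144, Σg = 8.
Eliminating b: 7·(row 1) − 17·(row 2) gives 880·a = 7·144 − 17·8 = 872, so a = 109/110.
Then b = (8 − 17·(109/110))/7 = -139/110.
Residuals: 13/55, 27/110, -41/55, 31/110, 7/22, -37/55, 37/110; SSR = 78/55.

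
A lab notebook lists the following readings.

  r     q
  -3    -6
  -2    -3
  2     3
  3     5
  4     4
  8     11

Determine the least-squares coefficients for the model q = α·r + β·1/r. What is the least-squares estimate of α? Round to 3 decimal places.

The normal equations are: 106·α + 6·β = 149;  6·α + (461/576)·β = 217/24.
Δ = 106·(461/576) − 6² = 14065/288.
α = (149·(461/576) − 6·(217/24))/(14065/288) = 37441/28130; β = (106·(217/24) − 6·149)/(14065/288) = 18552/14065.

α = 1.331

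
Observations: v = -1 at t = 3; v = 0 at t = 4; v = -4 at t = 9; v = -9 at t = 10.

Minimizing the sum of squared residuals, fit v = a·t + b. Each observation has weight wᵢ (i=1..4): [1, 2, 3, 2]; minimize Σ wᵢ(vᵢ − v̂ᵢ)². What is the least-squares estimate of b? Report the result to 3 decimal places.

Setting ∂/∂a … = 0 gives: 484·a + 58·b = -291;  58·a + 8·b = -31.
Eliminating b: 8·(row 1) − 58·(row 2) gives 508·a = 8·(-291) − 58·(-31) = -530, so a = -265/254.
Then b = ((-31) − 58·(-265/254))/8 = 937/254.

b = 3.689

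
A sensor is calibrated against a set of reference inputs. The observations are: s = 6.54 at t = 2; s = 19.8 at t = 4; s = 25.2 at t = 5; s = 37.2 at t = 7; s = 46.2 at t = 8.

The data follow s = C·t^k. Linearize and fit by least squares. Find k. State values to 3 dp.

k = 1.387

Linearized form: ln s = k·ln t + ln C. From the 5 transformed points,
AᵀA = [[13.1032, 7.7142]; [7.7142, 5]], rhs = [25.6416, 15.5398]ᵀ  (here Σln t = 7.7142, Σ(ln t)² = 13.1032, Σln s = 15.5398, Σln t·ln s = 25.6416).
Solving (det = 6.0066): k = 1.38692, ln C = 0.96814.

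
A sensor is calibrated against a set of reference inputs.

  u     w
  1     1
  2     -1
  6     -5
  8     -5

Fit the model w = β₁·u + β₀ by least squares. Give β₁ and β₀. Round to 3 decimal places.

Sums needed: Σu·u = 105, Σu = 17, Σ1 = 4.
Moment sums: Σu·w = -71, Σw = -10.
Determinant 105·4 − 17² = 131.
β₁ = ((-71)·4 − 17·(-10))/131 = -114/131; β₀ = (105·(-10) − 17·(-71))/131 = 157/131.

β₁ = -0.870, β₀ = 1.198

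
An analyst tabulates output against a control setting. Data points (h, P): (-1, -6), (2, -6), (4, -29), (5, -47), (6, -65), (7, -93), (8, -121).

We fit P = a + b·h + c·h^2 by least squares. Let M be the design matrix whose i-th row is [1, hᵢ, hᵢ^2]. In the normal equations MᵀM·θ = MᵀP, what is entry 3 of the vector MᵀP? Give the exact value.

-16310

Entry 3 ↔ basis h^2, so (MᵀP)_{3} = Σᵢ (h^2)·Pᵢ = (1)·(-6) + (4)·(-6) + (16)·(-29) + (25)·(-47) + (36)·(-65) + (49)·(-93) + (64)·(-121) = -16310.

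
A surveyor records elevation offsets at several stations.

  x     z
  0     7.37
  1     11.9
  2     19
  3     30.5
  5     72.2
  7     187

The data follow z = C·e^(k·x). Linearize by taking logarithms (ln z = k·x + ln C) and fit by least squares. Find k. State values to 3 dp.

Let Y = ln z. Fitting Y = k·x + ln C by least squares:
XᵀX = [[88.0000, 18.0000]; [18.0000, 6]], rhs = [76.6336, 20.3467]ᵀ  (here Σx = 18.0000, Σ(x)² = 88.0000, Σln z = 20.3467, Σx·ln z = 76.6336).
Slope k = (n·Σx·ln z − Σx·Σln z)/(n·Σ(x)² − (Σx)²) = (6·76.6336 − 18.0000·20.3467)/204.0000 = 0.45863; ln C = (Σln z − k·Σx)/n = 2.01521.

k = 0.459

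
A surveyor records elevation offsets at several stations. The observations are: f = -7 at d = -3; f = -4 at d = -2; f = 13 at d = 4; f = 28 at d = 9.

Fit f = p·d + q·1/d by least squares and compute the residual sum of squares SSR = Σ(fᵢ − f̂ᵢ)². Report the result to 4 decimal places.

Setting ∂/∂p … = 0 gives: 110·p + 4·q = 333;  4·p + (565/1296)·q = 385/36.
(Σd·d = 110, Σd·1/d = 4, Σ1/d·1/d = 565/1296, Σd·f = 333, Σ1/d·f = 385/36.)
Δ = 110·(565/1296) − 4² = 20707/648.
p = (333·(565/1296) − 4·(385/36))/(20707/648) = 132705/41414; q = (110·(385/36) − 4·333)/(20707/648) = -100836/20707.
Residuals: 40993/41414, -541/20707, 28990/20707, -12345/41414; SSR = 125457/41414.

SSR = 3.0293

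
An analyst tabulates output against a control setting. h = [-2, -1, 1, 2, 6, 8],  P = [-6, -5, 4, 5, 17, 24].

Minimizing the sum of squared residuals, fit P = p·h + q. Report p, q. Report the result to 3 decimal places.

p = 3.026, q = -0.560

The normal equations are: 110·p + 14·q = 325;  14·p + 6·q = 39.
(Σh·h = 110, Σh = 14, Σ1 = 6, Σh·P = 325, ΣP = 39.)
Eliminating q: 6·(row 1) − 14·(row 2) gives 464·p = 6·325 − 14·39 = 1404, so p = 351/116.
Then q = (39 − 14·(351/116))/6 = -65/116.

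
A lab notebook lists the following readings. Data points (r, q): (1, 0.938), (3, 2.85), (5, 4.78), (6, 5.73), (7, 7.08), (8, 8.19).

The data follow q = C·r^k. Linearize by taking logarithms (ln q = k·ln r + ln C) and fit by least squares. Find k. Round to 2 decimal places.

k = 1.03

With ln qᵢ as the transformed response and ln rᵢ as the regressor:
Σln r = 8.5252, Σ(ln r)² = 15.1183, Σln q = 8.3537, Σln r·ln q = 14.9779.
Normal system: [[15.1183, 8.5252]; [8.5252, 6]]·[k, ln C]ᵀ = [14.9779, 8.3537]ᵀ.
Solving (det = 18.0313): k = 1.03438, ln C = -0.07744.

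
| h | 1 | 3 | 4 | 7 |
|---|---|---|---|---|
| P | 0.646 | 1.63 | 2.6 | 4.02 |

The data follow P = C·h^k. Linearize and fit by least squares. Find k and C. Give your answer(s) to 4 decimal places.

Let Y = ln P. Fitting Y = k·ln h + ln C by least squares:
XᵀX = [[6.9153, 4.4308]; [4.4308, 4]], rhs = [4.5687, 2.3984]ᵀ  (here Σln h = 4.4308, Σ(ln h)² = 6.9153, Σln P = 2.3984, Σln h·ln P = 4.5687).
Slope k = (n·Σln h·ln P − Σln h·Σln P)/(n·Σ(ln h)² − (Σln h)²) = (4·4.5687 − 4.4308·2.3984)/8.0292 = 0.95250; ln C = (Σln P − k·Σln h)/n = -0.45549, so C = exp(-0.45549) = 0.63414.

k = 0.9525, C = 0.6341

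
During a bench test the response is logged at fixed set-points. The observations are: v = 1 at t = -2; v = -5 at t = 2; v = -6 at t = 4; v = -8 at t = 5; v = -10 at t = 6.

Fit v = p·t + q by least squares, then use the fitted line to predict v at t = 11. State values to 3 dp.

v̂ = -16.000

Entries of XᵀX: Σt·t = 85, Σt = 15, Σ1 = 5.
And Σt·v = -136, Σv = -28.
XᵀX·[p, q]ᵀ = Xᵀv becomes [[85, 15]; [15, 5]]·[p, q]ᵀ = [-136, -28]ᵀ.
Eliminating q: 5·(row 1) − 15·(row 2) gives 200·p = 5·(-136) − 15·(-28) = -260, so p = -13/10.
Then q = ((-28) − 15·(-13/10))/5 = -17/10.
At t = 11: v̂ = (-13/10)·(11) + (-17/10)·(1) = -16.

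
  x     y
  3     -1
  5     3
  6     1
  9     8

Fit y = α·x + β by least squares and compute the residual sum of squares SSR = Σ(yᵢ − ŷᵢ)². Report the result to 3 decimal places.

SSR = 6.587

Compute the Gram sums: Σx·x = 151, Σx = 23, Σ1 = 4.
Moment sums: Σx·y = 90, Σy = 11.
Determinant 151·4 − 23² = 75.
α = (90·4 − 23·11)/75 = 107/75; β = (151·11 − 23·90)/75 = -409/75.
Residuals: 13/75, 33/25, -158/75, 46/75; SSR = 494/75.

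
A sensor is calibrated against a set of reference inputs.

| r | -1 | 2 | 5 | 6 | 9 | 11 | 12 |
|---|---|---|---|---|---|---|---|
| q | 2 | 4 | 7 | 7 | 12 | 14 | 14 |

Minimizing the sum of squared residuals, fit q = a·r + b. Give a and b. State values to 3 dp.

Sums needed: Σr·r = 412, Σr = 44, Σ1 = 7.
Moment sums: Σr·q = 513, Σq = 60.
So MᵀM·[a, b]ᵀ = Mᵀq: [[412, 44]; [44, 7]]·[a, b]ᵀ = [513, 60]ᵀ.
det = 412·7 − 44² = 948.
a = (513·7 − 44·60)/948 = 317/316; b = (412·60 − 44·513)/948 = 179/79.

a = 1.003, b = 2.266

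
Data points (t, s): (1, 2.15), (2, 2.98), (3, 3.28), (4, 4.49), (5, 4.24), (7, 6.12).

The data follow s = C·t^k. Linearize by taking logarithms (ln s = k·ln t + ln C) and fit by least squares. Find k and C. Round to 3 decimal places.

Let Y = ln s. Fitting Y = k·ln t + ln C by least squares:
XᵀX = [[9.9861, 6.7334]; [6.7334, 6]], rhs = [9.9939, 7.8032]ᵀ  (here Σln t = 6.7334, Σ(ln t)² = 9.9861, Σln s = 7.8032, Σln t·ln s = 9.9939).
Solving (det = 14.5777): k = 0.50909, ln C = 0.72922, so C = exp(0.72922) = 2.07346.

k = 0.509, C = 2.073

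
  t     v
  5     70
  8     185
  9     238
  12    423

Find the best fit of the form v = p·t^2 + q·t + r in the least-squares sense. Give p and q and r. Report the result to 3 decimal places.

p = 2.917, q = 0.897, r = -7.580

Forming MᵀM = [[32018, 3094, 314]; [3094, 314, 34]; [314, 34, 4]] and Mᵀv = [93780, 9048, 916]ᵀ gives MᵀM·[p, q, r]ᵀ = Mᵀv.
Solving the 3×3 system (Gaussian elimination) gives p = 35/12, q = 269/300, r = -379/50.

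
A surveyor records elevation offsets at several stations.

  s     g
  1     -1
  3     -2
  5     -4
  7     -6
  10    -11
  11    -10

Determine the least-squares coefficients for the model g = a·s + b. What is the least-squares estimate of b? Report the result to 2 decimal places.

b = 0.70

AᵀA·[a, b]ᵀ = Aᵀg reads: 305·a + 37·b = -289;  37·a + 6·b = -34.
Determinant 305·6 − 37² = 461.
a = ((-289)·6 − 37·(-34))/461 = -476/461; b = (305·(-34) − 37·(-289))/461 = 323/461.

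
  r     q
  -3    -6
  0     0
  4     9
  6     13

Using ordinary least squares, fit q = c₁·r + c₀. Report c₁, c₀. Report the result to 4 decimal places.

From the data, Σr·r = 61, Σr = 7, Σ1 = 4.
Right-hand side: Σr·q = 132, Σq = 16.
Determinant 61·4 − 7² = 195.
c₁ = (132·4 − 7·16)/195 = 32/15; c₀ = (61·16 − 7·132)/195 = 4/15.

c₁ = 2.1333, c₀ = 0.2667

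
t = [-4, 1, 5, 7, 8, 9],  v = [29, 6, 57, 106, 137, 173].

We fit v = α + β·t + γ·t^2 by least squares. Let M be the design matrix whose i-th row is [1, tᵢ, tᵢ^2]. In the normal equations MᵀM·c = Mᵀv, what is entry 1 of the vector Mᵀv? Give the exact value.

Entry 1 ↔ basis 1, so (Mᵀv)_{1} = Σᵢ vᵢ = (1)·(29) + (1)·(6) + (1)·(57) + (1)·(106) + (1)·(137) + (1)·(173) = 508.

508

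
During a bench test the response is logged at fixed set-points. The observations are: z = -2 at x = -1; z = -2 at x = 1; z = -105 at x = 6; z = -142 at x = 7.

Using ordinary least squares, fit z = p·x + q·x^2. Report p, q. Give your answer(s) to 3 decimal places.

Sums needed: Σx·x = 87, Σx·x^2 = 559, Σx^2·x^2 = 3699.
Right-hand side: Σx·z = -1624, Σx^2·z = -10742.
Eliminating q: 3699·(row 1) − 559·(row 2) gives 9332·p = 3699·(-1624) − 559·(-10742) = -2398, so p = -1199/4666.
Then q = ((-10742) − 559·(-1199/4666))/3699 = -13369/4666.

p = -0.257, q = -2.865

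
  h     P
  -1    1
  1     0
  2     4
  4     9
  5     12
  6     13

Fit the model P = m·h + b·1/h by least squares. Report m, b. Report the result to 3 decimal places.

AᵀA·[m, b]ᵀ = AᵀP reads: 83·m + 6·b = 181;  6·m + (8569/3600)·b = 469/60.
Eliminating b: (8569/3600)·(row 1) − 6·(row 2) gives (581627/3600)·m = (8569/3600)·181 − 6·(469/60) = 1382149/3600, so m = 1382149/581627.
Then b = ((469/60) − 6·(1382149/581627))/(8569/3600) = -1573980/581627.

m = 2.376, b = -2.706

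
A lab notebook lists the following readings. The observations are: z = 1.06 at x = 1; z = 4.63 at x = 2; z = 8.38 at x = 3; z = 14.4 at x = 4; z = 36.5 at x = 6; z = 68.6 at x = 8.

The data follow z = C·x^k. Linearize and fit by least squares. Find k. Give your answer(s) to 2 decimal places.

k = 1.97

Taking logs, ln z = k·ln x + ln C, so regress ln z on ln x.
Over the data: Σln x = 7.0493, Σ(ln x)² = 11.1437, Σln z = 14.2095, Σln x·ln z = 22.3333.
Normal system: [[11.1437, 7.0493]; [7.0493, 6]]·[k, ln C]ᵀ = [22.3333, 14.2095]ᵀ.
Slope k = (n·Σln x·ln z − Σln x·Σln z)/(n·Σ(ln x)² − (Σln x)²) = (6·22.3333 − 7.0493·14.2095)/17.1702 = 1.97049; ln C = (Σln z − k·Σln x)/n = 0.05317.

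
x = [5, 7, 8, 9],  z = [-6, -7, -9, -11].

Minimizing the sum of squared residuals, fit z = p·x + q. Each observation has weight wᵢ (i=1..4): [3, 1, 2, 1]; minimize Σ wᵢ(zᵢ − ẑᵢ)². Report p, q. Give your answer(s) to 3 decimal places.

p = -1.115, q = -0.230

Entries of AᵀWA: Σwᵢ·x·x = 333, Σwᵢ·x = 47, Σwᵢ·1 = 7.
For AᵀWz: Σwᵢ·x·z = -382, Σwᵢ·z = -54.
Determinant 333·7 − 47² = 122.
p = ((-382)·7 − 47·(-54))/122 = -68/61; q = (333·(-54) − 47·(-382))/122 = -14/61.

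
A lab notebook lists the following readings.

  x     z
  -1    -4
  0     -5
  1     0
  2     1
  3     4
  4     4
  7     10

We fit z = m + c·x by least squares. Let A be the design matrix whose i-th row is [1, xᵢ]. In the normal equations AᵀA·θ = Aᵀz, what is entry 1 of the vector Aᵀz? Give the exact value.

Entry 1 ↔ basis 1, so (Aᵀz)_{1} = Σᵢ zᵢ = (1)·(-4) + (1)·(-5) + (1)·(0) + (1)·(1) + (1)·(4) + (1)·(4) + (1)·(10) = 10.

10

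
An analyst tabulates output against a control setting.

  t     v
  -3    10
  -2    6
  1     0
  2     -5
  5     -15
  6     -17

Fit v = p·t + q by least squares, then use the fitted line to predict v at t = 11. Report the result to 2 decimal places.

Forming XᵀX = [[79, 9]; [9, 6]] and Xᵀv = [-229, -21]ᵀ gives XᵀX·[p, q]ᵀ = Xᵀv.
Eliminating q: 6·(row 1) − 9·(row 2) gives 393·p = 6·(-229) − 9·(-21) = -1185, so p = -395/131.
Then q = ((-21) − 9·(-395/131))/6 = 134/131.
At t = 11: v̂ = (-395/131)·(11) + (134/131)·(1) = -4211/131.

v̂ = -32.15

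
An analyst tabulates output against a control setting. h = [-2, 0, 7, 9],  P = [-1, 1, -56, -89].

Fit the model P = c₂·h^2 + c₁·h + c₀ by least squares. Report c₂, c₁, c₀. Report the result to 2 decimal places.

c₂ = -0.97, c₁ = -1.24, c₀ = 0.64

The normal equations are: 8978·c₂ + 1064·c₁ + 134·c₀ = -9957;  1064·c₂ + 134·c₁ + 14·c₀ = -1191;  134·c₂ + 14·c₁ + 4·c₀ = -145.
Inverting the 3×3 Gram matrix, [c₂, c₁, c₀]ᵀ = [-35/36, -3781/3060, 219/340]ᵀ.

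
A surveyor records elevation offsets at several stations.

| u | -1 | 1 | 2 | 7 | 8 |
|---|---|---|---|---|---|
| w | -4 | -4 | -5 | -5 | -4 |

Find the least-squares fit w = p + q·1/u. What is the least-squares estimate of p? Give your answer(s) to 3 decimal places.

Sums needed: Σ1 = 5, Σ1/u = 43/56, Σ1/u·1/u = 7169/3136.
Right-hand side: Σw = -22, Σ1/u·w = -26/7.
So XᵀX·[p, q]ᵀ = Xᵀw: [[5, 43/56]; [43/56, 7169/3136]]·[p, q]ᵀ = [-22, -26/7]ᵀ.
Δ = 5·(7169/3136) − (43/56)² = 8499/784.
p = ((-22)·(7169/3136) − (43/56)·(-26/7))/(8499/784) = -74387/16998; q = (5·(-26/7) − (43/56)·(-22))/(8499/784) = -1316/8499.

p = -4.376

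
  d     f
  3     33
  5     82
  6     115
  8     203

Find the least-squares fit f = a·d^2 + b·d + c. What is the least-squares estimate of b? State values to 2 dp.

b = -1.79

Forming AᵀA = [[6098, 880, 134]; [880, 134, 22]; [134, 22, 4]] and Aᵀf = [19479, 2823, 433]ᵀ gives AᵀA·[a, b, c]ᵀ = Aᵀf.
Solving the 3×3 system (Gaussian elimination) gives a = 13/4, b = -93/52, c = 479/52.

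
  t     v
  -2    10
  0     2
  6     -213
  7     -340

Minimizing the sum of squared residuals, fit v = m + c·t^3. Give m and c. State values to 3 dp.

m = 2.059, c = -0.997

The normal equations are: 4·m + 551·c = -541;  551·m + 164369·c = -162708.
Eliminating c: 164369·(row 1) − 551·(row 2) gives 353875·m = 164369·(-541) − 551·(-162708) = 728479, so m = 38341/18625.
Then c = ((-162708) − 551·(38341/18625))/164369 = -352741/353875.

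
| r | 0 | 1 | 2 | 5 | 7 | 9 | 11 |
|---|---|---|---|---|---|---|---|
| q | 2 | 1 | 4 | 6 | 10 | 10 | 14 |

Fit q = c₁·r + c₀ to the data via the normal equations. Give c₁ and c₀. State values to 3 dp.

From the data, Σr·r = 281, Σr = 35, Σ1 = 7.
And Σr·q = 353, Σq = 47.
Determinant 281·7 − 35² = 742.
c₁ = (353·7 − 35·47)/742 = 59/53; c₀ = (281·47 − 35·353)/742 = 426/371.

c₁ = 1.113, c₀ = 1.148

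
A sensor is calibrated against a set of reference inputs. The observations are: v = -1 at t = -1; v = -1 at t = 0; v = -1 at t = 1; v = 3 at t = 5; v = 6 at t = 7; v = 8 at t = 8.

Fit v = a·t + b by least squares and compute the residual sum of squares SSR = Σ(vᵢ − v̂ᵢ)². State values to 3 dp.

Entries of XᵀX: Σt·t = 140, Σt = 20, Σ1 = 6.
And Σt·v = 121, Σv = 14.
So XᵀX·[a, b]ᵀ = Xᵀv: [[140, 20]; [20, 6]]·[a, b]ᵀ = [121, 14]ᵀ.
Eliminating b: 6·(row 1) − 20·(row 2) gives 440·a = 6·121 − 20·14 = 446, so a = 223/220.
Then b = (14 − 20·(223/220))/6 = -23/22.
Residuals: 233/220, 1/22, -213/220, -45/44, -1/20, 103/110; SSR = 877/220.

SSR = 3.986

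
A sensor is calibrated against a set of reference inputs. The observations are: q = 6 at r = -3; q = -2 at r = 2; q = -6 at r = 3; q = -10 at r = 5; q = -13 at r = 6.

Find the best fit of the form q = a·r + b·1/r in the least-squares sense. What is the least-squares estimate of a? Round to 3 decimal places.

XᵀX·[a, b]ᵀ = Xᵀq reads: 83·a + 5·b = -168;  5·a + (27/50)·b = -55/6.
det = 83·(27/50) − 5² = 991/50.
a = ((-168)·(27/50) − 5·(-55/6))/(991/50) = -6733/2973; b = (83·(-55/6) − 5·(-168))/(991/50) = 11875/2973.

a = -2.265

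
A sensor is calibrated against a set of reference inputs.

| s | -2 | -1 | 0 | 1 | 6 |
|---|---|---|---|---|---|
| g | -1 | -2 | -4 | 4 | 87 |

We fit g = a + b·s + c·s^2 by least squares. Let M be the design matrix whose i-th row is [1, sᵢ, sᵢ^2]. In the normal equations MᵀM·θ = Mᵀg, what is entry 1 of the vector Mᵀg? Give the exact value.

Entry 1 ↔ basis 1, so (Mᵀg)_{1} = Σᵢ gᵢ = (1)·(-1) + (1)·(-2) + (1)·(-4) + (1)·(4) + (1)·(87) = 84.

84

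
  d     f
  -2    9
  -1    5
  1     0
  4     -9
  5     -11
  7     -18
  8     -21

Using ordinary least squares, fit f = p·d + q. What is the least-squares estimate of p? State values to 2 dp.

Sums needed: Σd·d = 160, Σd = 22, Σ1 = 7.
And Σd·f = -408, Σf = -45.
Δ = 160·7 − 22² = 636.
p = ((-408)·7 − 22·(-45))/636 = -311/106; q = (160·(-45) − 22·(-408))/636 = 148/53.

p = -2.93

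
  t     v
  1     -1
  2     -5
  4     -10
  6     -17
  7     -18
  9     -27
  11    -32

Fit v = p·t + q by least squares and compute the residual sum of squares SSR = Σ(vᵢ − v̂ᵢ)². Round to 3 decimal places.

SSR = 5.072

Sums needed: Σt·t = 308, Σt = 40, Σ1 = 7.
Moment sums: Σt·v = -874, Σv = -110.
XᵀX·[p, q]ᵀ = Xᵀv becomes [[308, 40]; [40, 7]]·[p, q]ᵀ = [-874, -110]ᵀ.
Determinant 308·7 − 40² = 556.
p = ((-874)·7 − 40·(-110))/556 = -859/278; q = (308·(-110) − 40·(-874))/556 = 270/139.
Residuals: 41/278, -106/139, 58/139, -56/139, 469/278, -315/278, 13/278; SSR = 705/139.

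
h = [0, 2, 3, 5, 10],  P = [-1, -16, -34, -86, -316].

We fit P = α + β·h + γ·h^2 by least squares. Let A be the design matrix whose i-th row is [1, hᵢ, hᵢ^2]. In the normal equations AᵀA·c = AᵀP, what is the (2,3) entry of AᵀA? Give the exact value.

1160

Row 2 ↔ basis h, column 3 ↔ basis h^2, so (AᵀA)_{2,3} = Σᵢ (h)·(h^2) = (0)·(0) + (2)·(4) + (3)·(9) + (5)·(25) + (10)·(100) = 1160.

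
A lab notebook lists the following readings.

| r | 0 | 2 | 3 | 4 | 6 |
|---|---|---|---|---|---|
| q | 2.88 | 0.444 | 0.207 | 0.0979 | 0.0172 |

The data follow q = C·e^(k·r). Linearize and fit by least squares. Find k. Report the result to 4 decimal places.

k = -0.8437

Taking logs, ln q = k·r + ln C, so regress ln q on r.
Sums: Σr = 15.0000, Σ(r)² = 65.0000, Σln q = -7.7158, Σr·ln q = -40.0213.
Normal system: [[65.0000, 15.0000]; [15.0000, 5]]·[k, ln C]ᵀ = [-40.0213, -7.7158]ᵀ.
Δ = 65.0000·5 − (15.0000)² = 100.0000; k = (-40.0213·5 − 15.0000·-7.7158)/100.0000 = -0.84369, ln C = (65.0000·-7.7158 − 15.0000·-40.0213)/100.0000 = 0.98790.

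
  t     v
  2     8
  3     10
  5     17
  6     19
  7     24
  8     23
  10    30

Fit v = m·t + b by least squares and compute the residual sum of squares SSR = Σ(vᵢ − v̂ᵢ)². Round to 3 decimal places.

SSR = 8.341

Entries of XᵀX: Σt·t = 287, Σt = 41, Σ1 = 7.
And Σt·v = 897, Σv = 131.
So XᵀX·[m, b]ᵀ = Xᵀv: [[287, 41]; [41, 7]]·[m, b]ᵀ = [897, 131]ᵀ.
Eliminating b: 7·(row 1) − 41·(row 2) gives 328·m = 7·897 − 41·131 = 908, so m = 227/82.
Then b = (131 − 41·(227/82))/7 = 5/2.
Residuals: -3/82, -33/41, 27/41, -9/82, 87/41, -135/82, -15/82; SSR = 342/41.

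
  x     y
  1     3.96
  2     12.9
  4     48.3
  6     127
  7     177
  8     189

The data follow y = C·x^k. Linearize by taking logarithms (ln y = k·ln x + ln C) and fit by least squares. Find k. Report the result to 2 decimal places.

k = 1.93

Linearized form: ln y = k·ln x + ln C. From the 6 transformed points,
Σln x = 7.8966, Σ(ln x)² = 13.7233, Σln y = 23.0730, Σln x·ln y = 36.7996.
Equations: 13.7233·k + 7.8966·ln C = 36.7996;  7.8966·k + 6·ln C = 23.0730.
Δ = 13.7233·6 − (7.8966)² = 19.9843; k = (36.7996·6 − 7.8966·23.0730)/19.9843 = 1.93155, ln C = (13.7233·23.0730 − 7.8966·36.7996)/19.9843 = 1.30339.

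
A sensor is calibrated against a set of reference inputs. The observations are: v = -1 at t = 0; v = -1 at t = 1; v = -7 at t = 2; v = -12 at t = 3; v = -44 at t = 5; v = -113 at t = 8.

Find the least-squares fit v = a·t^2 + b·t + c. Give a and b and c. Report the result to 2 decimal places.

The normal system XᵀX·[a, b, c]ᵀ = Xᵀv is [[4819, 673, 103]; [673, 103, 19]; [103, 19, 6]]·[a, b, c]ᵀ = [-8469, -1175, -178]ᵀ.
Inverting the 3×3 Gram matrix, [a, b, c]ᵀ = [-5411/2832, 3395/2832, -313/472]ᵀ.

a = -1.91, b = 1.20, c = -0.66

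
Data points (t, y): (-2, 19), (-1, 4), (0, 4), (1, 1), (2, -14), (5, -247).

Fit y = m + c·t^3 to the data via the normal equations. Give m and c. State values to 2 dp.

The normal system XᵀX·[m, c]ᵀ = Xᵀy is [[6, 125]; [125, 15755]]·[m, c]ᵀ = [-233, -31142]ᵀ.
Eliminating c: 15755·(row 1) − 125·(row 2) gives 78905·m = 15755·(-233) − 125·(-31142) = 221835, so m = 44367/15781.
Then c = ((-31142) − 125·(44367/15781))/15755 = -157727/78905.

m = 2.81, c = -2.00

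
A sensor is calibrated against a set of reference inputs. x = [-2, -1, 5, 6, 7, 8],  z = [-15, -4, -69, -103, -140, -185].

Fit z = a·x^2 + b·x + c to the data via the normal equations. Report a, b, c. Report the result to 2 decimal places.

Entries of AᵀA: Σx^2·x^2 = 8435, Σx^2·x = 1187, Σx^2 = 179, Σx·x = 179, Σx = 23, Σ1 = 6.
Right-hand side: Σx^2·z = -24197, Σx·z = -3389, Σz = -516.
AᵀA·[a, b, c]ᵀ = Aᵀz becomes [[8435, 1187, 179]; [1187, 179, 23]; [179, 23, 6]]·[a, b, c]ᵀ = [-24197, -3389, -516]ᵀ.
Row-reducing yields a = -9293/3028, b = 21013/15140, c = 904/3785.

a = -3.07, b = 1.39, c = 0.24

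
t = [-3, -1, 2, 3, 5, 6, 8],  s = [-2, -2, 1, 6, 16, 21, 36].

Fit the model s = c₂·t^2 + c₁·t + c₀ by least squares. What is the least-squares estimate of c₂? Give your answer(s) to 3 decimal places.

AᵀA·[c₂, c₁, c₀]ᵀ = Aᵀs reads: 6196·c₂ + 860·c₁ + 148·c₀ = 3498;  860·c₂ + 148·c₁ + 20·c₀ = 522;  148·c₂ + 20·c₁ + 7·c₀ = 76.
(Σt^2·t^2 = 6196, Σt^2·t = 860, Σt^2 = 148, Σt·t = 148, Σt = 20, Σ1 = 7, Σt^2·s = 3498, Σt·s = 522, Σs = 76.)
Solving the 3×3 system (Gaussian elimination) gives c₂ = 5623/12768, c₁ = 15787/12768, c₀ = -151/76.

c₂ = 0.440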